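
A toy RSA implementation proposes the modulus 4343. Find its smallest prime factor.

4343 is odd.
Digit sum 14, not divisible by 3.
Ends in 3: not divisible by 5.
7: 4343 = 7·620 + 3
11: 4343 = 11·394 + 9
13: 4343 = 13·334 + 1
17: 4343 = 17·255 + 8
19: 4343 = 19·228 + 11
23: 4343 = 23·188 + 19
29: 4343 = 29·149 + 22
31: 4343 = 31·140 + 3
37: 4343 = 37·117 + 14
41: 4343 = 41·105 + 38
43: 4343 = 43·101

43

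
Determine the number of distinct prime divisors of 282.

282 = 2 · 141
141 = 3 · 47
282 = 2 · 3 · 47, which has 3 distinct prime factors.

3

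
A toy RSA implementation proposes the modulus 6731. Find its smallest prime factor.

53

6731 is odd.
Digit sum 17, not divisible by 3.
Ends in 1: not divisible by 5.
7: 6731 = 7·961 + 4
11: 6731 = 11·611 + 10
13: 6731 = 13·517 + 10
17: 6731 = 17·395 + 16
19: 6731 = 19·354 + 5
23: 6731 = 23·292 + 15
29: 6731 = 29·232 + 3
31: 6731 = 31·217 + 4
37: 6731 = 37·181 + 34
41: 6731 = 41·164 + 7
43: 6731 = 43·156 + 23
47: 6731 = 47·143 + 10
53: 6731 = 53·127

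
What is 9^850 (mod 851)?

752

9^1 ≡ 9 (mod 851)
9^2 ≡ 9^2 = 81 ≡ 81 (mod 851)
9^4 ≡ 81^2 = 6561 ≡ 604 (mod 851)
9^8 ≡ 604^2 = 364816 ≡ 588 (mod 851)
9^16 ≡ 588^2 = 345744 ≡ 238 (mod 851)
9^32 ≡ 238^2 = 56644 ≡ 478 (mod 851)
9^64 ≡ 478^2 = 228484 ≡ 416 (mod 851)
9^128 ≡ 416^2 = 173056 ≡ 303 (mod 851)
9^256 ≡ 303^2 = 91809 ≡ 752 (mod 851)
9^512 ≡ 752^2 = 565504 ≡ 440 (mod 851)
850 = 512 + 256 + 64 + 16 + 2 in binary powers of 2.
So 9^850 ≡ 440 · 752 · 416 · 238 · 81 ≡ 752 (mod 851).
Since 752 ≠ 1, base 9 is a Fermat witness: 851 is composite.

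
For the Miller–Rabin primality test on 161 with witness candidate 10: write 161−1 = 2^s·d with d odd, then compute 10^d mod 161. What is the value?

19

161 − 1 = 160 = 2^5 · 5, so d = 5.
10^1 ≡ 10 (mod 161)
10^2 ≡ 10^2 = 100 ≡ 100 (mod 161)
10^4 ≡ 100^2 = 10000 ≡ 18 (mod 161)
5 = 4 + 1 in binary powers of 2.
So 10^5 ≡ 18 · 10 ≡ 19 (mod 161).
Squaring chain: 19 → 39 → 72 → 32 → 58; never reaches −1, so base 10 is a Miller–Rabin witness that 161 is composite.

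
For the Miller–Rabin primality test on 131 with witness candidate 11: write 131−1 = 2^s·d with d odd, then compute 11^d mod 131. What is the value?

131 − 1 = 130 = 2^1 · 65, so d = 65.
11^1 ≡ 11 (mod 131)
11^2 ≡ 11^2 = 121 ≡ 121 (mod 131)
11^4 ≡ 121^2 = 14641 ≡ 100 (mod 131)
11^8 ≡ 100^2 = 10000 ≡ 44 (mod 131)
11^16 ≡ 44^2 = 1936 ≡ 102 (mod 131)
11^32 ≡ 102^2 = 10404 ≡ 55 (mod 131)
11^64 ≡ 55^2 = 3025 ≡ 12 (mod 131)
65 = 64 + 1 in binary powers of 2.
So 11^65 ≡ 12 · 11 ≡ 1 (mod 131).
Since 11^d ≡ 1 (mod 131), base 11 does not prove 131 composite.

1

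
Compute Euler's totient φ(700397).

Factor: 700397 = 19 · 191 · 193.
φ(700397) = (19−1) · (191−1) · (193−1) = 18 · 190 · 192 = 656640.

656640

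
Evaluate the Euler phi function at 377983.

Factor: 377983 = 31 · 89 · 137.
φ(377983) = (31−1) · (89−1) · (137−1) = 30 · 88 · 136 = 359040.

359040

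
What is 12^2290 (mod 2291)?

12^1 ≡ 12 (mod 2291)
12^2 ≡ 12^2 = 144 ≡ 144 (mod 2291)
12^4 ≡ 144^2 = 20736 ≡ 117 (mod 2291)
12^8 ≡ 117^2 = 13689 ≡ 2234 (mod 2291)
12^16 ≡ 2234^2 = 4990756 ≡ 958 (mod 2291)
12^32 ≡ 958^2 = 917764 ≡ 1364 (mod 2291)
12^64 ≡ 1364^2 = 1860496 ≡ 204 (mod 2291)
12^128 ≡ 204^2 = 41616 ≡ 378 (mod 2291)
12^256 ≡ 378^2 = 142884 ≡ 842 (mod 2291)
12^512 ≡ 842^2 = 708964 ≡ 1045 (mod 2291)
12^1024 ≡ 1045^2 = 1092025 ≡ 1509 (mod 2291)
12^2048 ≡ 1509^2 = 2277081 ≡ 2118 (mod 2291)
2290 = 2048 + 128 + 64 + 32 + 16 + 2 in binary powers of 2.
So 12^2290 ≡ 2118 · 378 · 204 · 1364 · 958 · 144 ≡ 144 (mod 2291).
Since 144 ≠ 1, base 12 is a Fermat witness: 2291 is composite.

144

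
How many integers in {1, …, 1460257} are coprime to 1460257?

Factor: 1460257 = 71 · 131 · 157.
φ(1460257) = (71−1) · (131−1) · (157−1) = 70 · 130 · 156 = 1419600.

1419600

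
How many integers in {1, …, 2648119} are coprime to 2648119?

Factor: 2648119 = 101 · 157 · 167.
φ(2648119) = (101−1) · (157−1) · (167−1) = 100 · 156 · 166 = 2589600.

2589600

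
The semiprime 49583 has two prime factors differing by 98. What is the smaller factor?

Since p = q + 98, we have 49583 = q(q + 98), so q² + 98q − 49583 = 0.
Discriminant: 98² + 4·49583 = 9604 + 198332 = 207936; √207936 = 456.
q = (−98 + 456)/2 = 179, and p = q + 98 = 277.
Check: 179 · 277 = 49583.

179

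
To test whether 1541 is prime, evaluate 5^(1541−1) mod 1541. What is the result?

5^1 ≡ 5 (mod 1541)
5^2 ≡ 5^2 = 25 ≡ 25 (mod 1541)
5^4 ≡ 25^2 = 625 ≡ 625 (mod 1541)
5^8 ≡ 625^2 = 390625 ≡ 752 (mod 1541)
5^16 ≡ 752^2 = 565504 ≡ 1498 (mod 1541)
5^32 ≡ 1498^2 = 2244004 ≡ 308 (mod 1541)
5^64 ≡ 308^2 = 94864 ≡ 863 (mod 1541)
5^128 ≡ 863^2 = 744769 ≡ 466 (mod 1541)
5^256 ≡ 466^2 = 217156 ≡ 1416 (mod 1541)
5^512 ≡ 1416^2 = 2005056 ≡ 215 (mod 1541)
5^1024 ≡ 215^2 = 46225 ≡ 1536 (mod 1541)
1540 = 1024 + 512 + 4 in binary powers of 2.
So 5^1540 ≡ 1536 · 215 · 625 ≡ 1 (mod 1541).
Since the result is 1, base 5 gives no evidence that 1541 is composite.

1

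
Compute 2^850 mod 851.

169

2^1 ≡ 2 (mod 851)
2^2 ≡ 2^2 = 4 ≡ 4 (mod 851)
2^4 ≡ 4^2 = 16 ≡ 16 (mod 851)
2^8 ≡ 16^2 = 256 ≡ 256 (mod 851)
2^16 ≡ 256^2 = 65536 ≡ 9 (mod 851)
2^32 ≡ 9^2 = 81 ≡ 81 (mod 851)
2^64 ≡ 81^2 = 6561 ≡ 604 (mod 851)
2^128 ≡ 604^2 = 364816 ≡ 588 (mod 851)
2^256 ≡ 588^2 = 345744 ≡ 238 (mod 851)
2^512 ≡ 238^2 = 56644 ≡ 478 (mod 851)
850 = 512 + 256 + 64 + 16 + 2 in binary powers of 2.
So 2^850 ≡ 478 · 238 · 604 · 9 · 4 ≡ 169 (mod 851).
Since 169 ≠ 1, base 2 is a Fermat witness: 851 is composite.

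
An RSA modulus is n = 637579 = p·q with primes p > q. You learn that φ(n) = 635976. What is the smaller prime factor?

727

φ(n) = (p−1)(q−1) = n − (p+q) + 1, so p + q = 637579 − 635976 + 1 = 1604.
p and q are the roots of t² − 1604t + 637579 = 0.
Discriminant: 1604² − 4·637579 = 2572816 − 2550316 = 22500; √22500 = 150.
q = (1604 − 150)/2 = 727, p = (1604 + 150)/2 = 877.
Check: 727 · 877 = 637579.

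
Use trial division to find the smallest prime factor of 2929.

2929 is odd.
Digit sum 22, not divisible by 3.
Ends in 9: not divisible by 5.
7: 2929 = 7·418 + 3
11: 2929 = 11·266 + 3
13: 2929 = 13·225 + 4
17: 2929 = 17·172 + 5
19: 2929 = 19·154 + 3
23: 2929 = 23·127 + 8
29: 2929 = 29·101

29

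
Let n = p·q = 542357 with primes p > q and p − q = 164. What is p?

Since p = q + 164, we have 542357 = q(q + 164), so q² + 164q − 542357 = 0.
Discriminant: 164² + 4·542357 = 26896 + 2169428 = 2196324; √2196324 = 1482.
q = (−164 + 1482)/2 = 659, and p = q + 164 = 823.
Check: 659 · 823 = 542357.

823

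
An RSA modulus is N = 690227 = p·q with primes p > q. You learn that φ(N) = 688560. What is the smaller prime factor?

761

φ(n) = (p−1)(q−1) = n − (p+q) + 1, so p + q = 690227 − 688560 + 1 = 1668.
p and q are the roots of t² − 1668t + 690227 = 0.
Discriminant: 1668² − 4·690227 = 2782224 − 2760908 = 21316; √21316 = 146.
q = (1668 − 146)/2 = 761, p = (1668 + 146)/2 = 907.
Check: 761 · 907 = 690227.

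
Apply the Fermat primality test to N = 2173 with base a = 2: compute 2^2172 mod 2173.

1636

2^1 ≡ 2 (mod 2173)
2^2 ≡ 2^2 = 4 ≡ 4 (mod 2173)
2^4 ≡ 4^2 = 16 ≡ 16 (mod 2173)
2^8 ≡ 16^2 = 256 ≡ 256 (mod 2173)
2^16 ≡ 256^2 = 65536 ≡ 346 (mod 2173)
2^32 ≡ 346^2 = 119716 ≡ 201 (mod 2173)
2^64 ≡ 201^2 = 40401 ≡ 1287 (mod 2173)
2^128 ≡ 1287^2 = 1656369 ≡ 543 (mod 2173)
2^256 ≡ 543^2 = 294849 ≡ 1494 (mod 2173)
2^512 ≡ 1494^2 = 2232036 ≡ 365 (mod 2173)
2^1024 ≡ 365^2 = 133225 ≡ 672 (mod 2173)
2^2048 ≡ 672^2 = 451584 ≡ 1773 (mod 2173)
2172 = 2048 + 64 + 32 + 16 + 8 + 4 in binary powers of 2.
So 2^2172 ≡ 1773 · 1287 · 201 · 346 · 256 · 16 ≡ 1636 (mod 2173).
Since 1636 ≠ 1, base 2 is a Fermat witness: 2173 is composite.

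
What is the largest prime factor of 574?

41

574 = 2 · 287
287 = 7 · 41
41 is prime.
So 574 = 2 · 7 · 41; the largest prime factor is 41.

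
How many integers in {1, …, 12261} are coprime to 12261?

7920

Factor: 12261 = 3 · 61 · 67.
φ(12261) = (3−1) · (61−1) · (67−1) = 2 · 60 · 66 = 7920.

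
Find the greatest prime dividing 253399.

253399 = 43 · 5893
5893 = 71 · 83
83 is prime.
So 253399 = 43 · 71 · 83; the largest prime factor is 83.

83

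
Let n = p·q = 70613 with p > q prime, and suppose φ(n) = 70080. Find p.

293

φ(n) = (p−1)(q−1) = n − (p+q) + 1, so p + q = 70613 − 70080 + 1 = 534.
p and q are the roots of t² − 534t + 70613 = 0.
Discriminant: 534² − 4·70613 = 285156 − 282452 = 2704; √2704 = 52.
q = (534 − 52)/2 = 241, p = (534 + 52)/2 = 293.
Check: 241 · 293 = 70613.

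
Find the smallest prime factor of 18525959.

71

18525959 is odd.
Digit sum 44, not divisible by 3.
Ends in 9: not divisible by 5.
7: 18525959 = 7·2646565 + 4
11: 18525959 = 11·1684178 + 1
13: 18525959 = 13·1425073 + 10
17: 18525959 = 17·1089762 + 5
19: 18525959 = 19·975050 + 9
23: 18525959 = 23·805476 + 11
29: 18525959 = 29·638826 + 5
31: 18525959 = 31·597611 + 18
37: 18525959 = 37·500701 + 22
41: 18525959 = 41·451852 + 27
43: 18525959 = 43·430836 + 11
47: 18525959 = 47·394169 + 16
53: 18525959 = 53·349546 + 21
59: 18525959 = 59·313999 + 18
61: 18525959 = 61·303704 + 15
67: 18525959 = 67·276506 + 57
71: 18525959 = 71·260929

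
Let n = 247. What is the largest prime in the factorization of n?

247 = 13 · 19
19 is prime.
So 247 = 13 · 19; the largest prime factor is 19.

19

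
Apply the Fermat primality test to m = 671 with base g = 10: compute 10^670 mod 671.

441

10^1 ≡ 10 (mod 671)
10^2 ≡ 10^2 = 100 ≡ 100 (mod 671)
10^4 ≡ 100^2 = 10000 ≡ 606 (mod 671)
10^8 ≡ 606^2 = 367236 ≡ 199 (mod 671)
10^16 ≡ 199^2 = 39601 ≡ 12 (mod 671)
10^32 ≡ 12^2 = 144 ≡ 144 (mod 671)
10^64 ≡ 144^2 = 20736 ≡ 606 (mod 671)
10^128 ≡ 606^2 = 367236 ≡ 199 (mod 671)
10^256 ≡ 199^2 = 39601 ≡ 12 (mod 671)
10^512 ≡ 12^2 = 144 ≡ 144 (mod 671)
670 = 512 + 128 + 16 + 8 + 4 + 2 in binary powers of 2.
So 10^670 ≡ 144 · 199 · 12 · 199 · 606 · 100 ≡ 441 (mod 671).
Since 441 ≠ 1, base 10 is a Fermat witness: 671 is composite.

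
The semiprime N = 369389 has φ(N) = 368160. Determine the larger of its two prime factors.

φ(n) = (p−1)(q−1) = n − (p+q) + 1, so p + q = 369389 − 368160 + 1 = 1230.
p and q are the roots of t² − 1230t + 369389 = 0.
Discriminant: 1230² − 4·369389 = 1512900 − 1477556 = 35344; √35344 = 188.
q = (1230 − 188)/2 = 521, p = (1230 + 188)/2 = 709.
Check: 521 · 709 = 369389.

709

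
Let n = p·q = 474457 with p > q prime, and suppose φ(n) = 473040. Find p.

877

φ(n) = (p−1)(q−1) = n − (p+q) + 1, so p + q = 474457 − 473040 + 1 = 1418.
p and q are the roots of t² − 1418t + 474457 = 0.
Discriminant: 1418² − 4·474457 = 2010724 − 1897828 = 112896; √112896 = 336.
q = (1418 − 336)/2 = 541, p = (1418 + 336)/2 = 877.
Check: 541 · 877 = 474457.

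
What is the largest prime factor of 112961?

71

112961 = 37 · 3053
3053 = 43 · 71
71 is prime.
So 112961 = 37 · 43 · 71; the largest prime factor is 71.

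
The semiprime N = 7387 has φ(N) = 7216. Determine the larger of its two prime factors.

φ(n) = (p−1)(q−1) = n − (p+q) + 1, so p + q = 7387 − 7216 + 1 = 172.
p and q are the roots of t² − 172t + 7387 = 0.
Discriminant: 172² − 4·7387 = 29584 − 29548 = 36; √36 = 6.
q = (172 − 6)/2 = 83, p = (172 + 6)/2 = 89.
Check: 83 · 89 = 7387.

89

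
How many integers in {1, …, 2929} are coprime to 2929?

2800

Factor: 2929 = 29 · 101.
φ(2929) = (29−1) · (101−1) = 28 · 100 = 2800.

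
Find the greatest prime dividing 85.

85 = 5 · 17
17 is prime.
So 85 = 5 · 17; the largest prime factor is 17.

17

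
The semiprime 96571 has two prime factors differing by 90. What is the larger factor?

Since p = q + 90, we have 96571 = q(q + 90), so q² + 90q − 96571 = 0.
Discriminant: 90² + 4·96571 = 8100 + 386284 = 394384; √394384 = 628.
q = (−90 + 628)/2 = 269, and p = q + 90 = 359.
Check: 269 · 359 = 96571.

359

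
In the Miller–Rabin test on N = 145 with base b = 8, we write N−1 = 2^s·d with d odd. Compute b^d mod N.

73

145 − 1 = 144 = 2^4 · 9, so d = 9.
8^1 ≡ 8 (mod 145)
8^2 ≡ 8^2 = 64 ≡ 64 (mod 145)
8^4 ≡ 64^2 = 4096 ≡ 36 (mod 145)
8^8 ≡ 36^2 = 1296 ≡ 136 (mod 145)
9 = 8 + 1 in binary powers of 2.
So 8^9 ≡ 136 · 8 ≡ 73 (mod 145).
Squaring chain: 73 → 109 → 136 → 81; never reaches −1, so base 8 is a Miller–Rabin witness that 145 is composite.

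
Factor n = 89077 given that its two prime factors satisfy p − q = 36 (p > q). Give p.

317

Since p = q + 36, we have 89077 = q(q + 36), so q² + 36q − 89077 = 0.
Discriminant: 36² + 4·89077 = 1296 + 356308 = 357604; √357604 = 598.
q = (−36 + 598)/2 = 281, and p = q + 36 = 317.
Check: 281 · 317 = 89077.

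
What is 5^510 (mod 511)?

5^1 ≡ 5 (mod 511)
5^2 ≡ 5^2 = 25 ≡ 25 (mod 511)
5^4 ≡ 25^2 = 625 ≡ 114 (mod 511)
5^8 ≡ 114^2 = 12996 ≡ 221 (mod 511)
5^16 ≡ 221^2 = 48841 ≡ 296 (mod 511)
5^32 ≡ 296^2 = 87616 ≡ 235 (mod 511)
5^64 ≡ 235^2 = 55225 ≡ 37 (mod 511)
5^128 ≡ 37^2 = 1369 ≡ 347 (mod 511)
5^256 ≡ 347^2 = 120409 ≡ 324 (mod 511)
510 = 256 + 128 + 64 + 32 + 16 + 8 + 4 + 2 in binary powers of 2.
So 5^510 ≡ 324 · 347 · 37 · 235 · 296 · 221 · 114 · 25 ≡ 295 (mod 511).
Since 295 ≠ 1, base 5 is a Fermat witness: 511 is composite.

295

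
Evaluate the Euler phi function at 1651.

Factor: 1651 = 13 · 127.
φ(1651) = (13−1) · (127−1) = 12 · 126 = 1512.

1512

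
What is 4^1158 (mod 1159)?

790

4^1 ≡ 4 (mod 1159)
4^2 ≡ 4^2 = 16 ≡ 16 (mod 1159)
4^4 ≡ 16^2 = 256 ≡ 256 (mod 1159)
4^8 ≡ 256^2 = 65536 ≡ 632 (mod 1159)
4^16 ≡ 632^2 = 399424 ≡ 728 (mod 1159)
4^32 ≡ 728^2 = 529984 ≡ 321 (mod 1159)
4^64 ≡ 321^2 = 103041 ≡ 1049 (mod 1159)
4^128 ≡ 1049^2 = 1100401 ≡ 510 (mod 1159)
4^256 ≡ 510^2 = 260100 ≡ 484 (mod 1159)
4^512 ≡ 484^2 = 234256 ≡ 138 (mod 1159)
4^1024 ≡ 138^2 = 19044 ≡ 500 (mod 1159)
1158 = 1024 + 128 + 4 + 2 in binary powers of 2.
So 4^1158 ≡ 500 · 510 · 256 · 16 ≡ 790 (mod 1159).
Since 790 ≠ 1, base 4 is a Fermat witness: 1159 is composite.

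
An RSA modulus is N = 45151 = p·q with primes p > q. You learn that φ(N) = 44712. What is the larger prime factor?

φ(n) = (p−1)(q−1) = n − (p+q) + 1, so p + q = 45151 − 44712 + 1 = 440.
p and q are the roots of t² − 440t + 45151 = 0.
Discriminant: 440² − 4·45151 = 193600 − 180604 = 12996; √12996 = 114.
q = (440 − 114)/2 = 163, p = (440 + 114)/2 = 277.
Check: 163 · 277 = 45151.

277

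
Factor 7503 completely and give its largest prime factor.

61

7503 = 3 · 2501
2501 = 41 · 61
61 is prime.
So 7503 = 3 · 41 · 61; the largest prime factor is 61.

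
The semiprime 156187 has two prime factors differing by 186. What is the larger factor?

499

Since p = q + 186, we have 156187 = q(q + 186), so q² + 186q − 156187 = 0.
Discriminant: 186² + 4·156187 = 34596 + 624748 = 659344; √659344 = 812.
q = (−186 + 812)/2 = 313, and p = q + 186 = 499.
Check: 313 · 499 = 156187.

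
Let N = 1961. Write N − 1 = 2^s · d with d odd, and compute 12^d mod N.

1217

1961 − 1 = 1960 = 2^3 · 245, so d = 245.
12^1 ≡ 12 (mod 1961)
12^2 ≡ 12^2 = 144 ≡ 144 (mod 1961)
12^4 ≡ 144^2 = 20736 ≡ 1126 (mod 1961)
12^8 ≡ 1126^2 = 1267876 ≡ 1070 (mod 1961)
12^16 ≡ 1070^2 = 1144900 ≡ 1637 (mod 1961)
12^32 ≡ 1637^2 = 2679769 ≡ 1043 (mod 1961)
12^64 ≡ 1043^2 = 1087849 ≡ 1455 (mod 1961)
12^128 ≡ 1455^2 = 2117025 ≡ 1106 (mod 1961)
245 = 128 + 64 + 32 + 16 + 4 + 1 in binary powers of 2.
So 12^245 ≡ 1106 · 1455 · 1043 · 1637 · 1126 · 12 ≡ 1217 (mod 1961).
Squaring chain: 1217 → 534 → 811; never reaches −1, so base 12 is a Miller–Rabin witness that 1961 is composite.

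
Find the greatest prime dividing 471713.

61

471713 = 11 · 42883
42883 = 19 · 2257
2257 = 37 · 61
61 is prime.
So 471713 = 11 · 19 · 37 · 61; the largest prime factor is 61.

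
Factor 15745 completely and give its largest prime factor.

67

15745 = 5 · 3149
3149 = 47 · 67
67 is prime.
So 15745 = 5 · 47 · 67; the largest prime factor is 67.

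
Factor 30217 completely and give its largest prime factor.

30217 = 11 · 2747
2747 = 41 · 67
67 is prime.
So 30217 = 11 · 41 · 67; the largest prime factor is 67.

67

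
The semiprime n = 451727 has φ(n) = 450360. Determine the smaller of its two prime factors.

φ(n) = (p−1)(q−1) = n − (p+q) + 1, so p + q = 451727 − 450360 + 1 = 1368.
p and q are the roots of t² − 1368t + 451727 = 0.
Discriminant: 1368² − 4·451727 = 1871424 − 1806908 = 64516; √64516 = 254.
q = (1368 − 254)/2 = 557, p = (1368 + 254)/2 = 811.
Check: 557 · 811 = 451727.

557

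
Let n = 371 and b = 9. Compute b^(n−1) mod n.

9^1 ≡ 9 (mod 371)
9^2 ≡ 9^2 = 81 ≡ 81 (mod 371)
9^4 ≡ 81^2 = 6561 ≡ 254 (mod 371)
9^8 ≡ 254^2 = 64516 ≡ 333 (mod 371)
9^16 ≡ 333^2 = 110889 ≡ 331 (mod 371)
9^32 ≡ 331^2 = 109561 ≡ 116 (mod 371)
9^64 ≡ 116^2 = 13456 ≡ 100 (mod 371)
9^128 ≡ 100^2 = 10000 ≡ 354 (mod 371)
9^256 ≡ 354^2 = 125316 ≡ 289 (mod 371)
370 = 256 + 64 + 32 + 16 + 2 in binary powers of 2.
So 9^370 ≡ 289 · 100 · 116 · 331 · 81 ≡ 275 (mod 371).
Since 275 ≠ 1, base 9 is a Fermat witness: 371 is composite.

275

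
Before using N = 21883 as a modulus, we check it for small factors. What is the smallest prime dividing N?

21883 is odd.
Digit sum 22, not divisible by 3.
Ends in 3: not divisible by 5.
7: 21883 = 7·3126 + 1
11: 21883 = 11·1989 + 4
13: 21883 = 13·1683 + 4
17: 21883 = 17·1287 + 4
19: 21883 = 19·1151 + 14
23: 21883 = 23·951 + 10
29: 21883 = 29·754 + 17
31: 21883 = 31·705 + 28
37: 21883 = 37·591 + 16
41: 21883 = 41·533 + 30
43: 21883 = 43·508 + 39
47: 21883 = 47·465 + 28
53: 21883 = 53·412 + 47
59: 21883 = 59·370 + 53
61: 21883 = 61·358 + 45
67: 21883 = 67·326 + 41
71: 21883 = 71·308 + 15
73: 21883 = 73·299 + 56
79: 21883 = 79·277

79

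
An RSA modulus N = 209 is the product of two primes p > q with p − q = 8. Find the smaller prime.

11

Since p = q + 8, we have 209 = q(q + 8), so q² + 8q − 209 = 0.
Discriminant: 8² + 4·209 = 64 + 836 = 900; √900 = 30.
q = (−8 + 30)/2 = 11, and p = q + 8 = 19.
Check: 11 · 19 = 209.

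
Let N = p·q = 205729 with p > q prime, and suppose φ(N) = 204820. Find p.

φ(n) = (p−1)(q−1) = n − (p+q) + 1, so p + q = 205729 − 204820 + 1 = 910.
p and q are the roots of t² − 910t + 205729 = 0.
Discriminant: 910² − 4·205729 = 828100 − 822916 = 5184; √5184 = 72.
q = (910 − 72)/2 = 419, p = (910 + 72)/2 = 491.
Check: 419 · 491 = 205729.

491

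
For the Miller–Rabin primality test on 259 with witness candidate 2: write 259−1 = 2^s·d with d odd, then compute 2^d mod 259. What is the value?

29

259 − 1 = 258 = 2^1 · 129, so d = 129.
2^1 ≡ 2 (mod 259)
2^2 ≡ 2^2 = 4 ≡ 4 (mod 259)
2^4 ≡ 4^2 = 16 ≡ 16 (mod 259)
2^8 ≡ 16^2 = 256 ≡ 256 (mod 259)
2^16 ≡ 256^2 = 65536 ≡ 9 (mod 259)
2^32 ≡ 9^2 = 81 ≡ 81 (mod 259)
2^64 ≡ 81^2 = 6561 ≡ 86 (mod 259)
2^128 ≡ 86^2 = 7396 ≡ 144 (mod 259)
129 = 128 + 1 in binary powers of 2.
So 2^129 ≡ 144 · 2 ≡ 29 (mod 259).
Squaring chain: 29; never reaches −1, so base 2 is a Miller–Rabin witness that 259 is composite.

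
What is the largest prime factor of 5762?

5762 = 2 · 2881
2881 = 43 · 67
67 is prime.
So 5762 = 2 · 43 · 67; the largest prime factor is 67.

67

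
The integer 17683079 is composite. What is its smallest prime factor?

53

17683079 is odd.
Digit sum 41, not divisible by 3.
Ends in 9: not divisible by 5.
7: 17683079 = 7·2526154 + 1
11: 17683079 = 11·1607552 + 7
13: 17683079 = 13·1360236 + 11
17: 17683079 = 17·1040181 + 2
19: 17683079 = 19·930688 + 7
23: 17683079 = 23·768829 + 12
29: 17683079 = 29·609761 + 10
31: 17683079 = 31·570421 + 28
37: 17683079 = 37·477921 + 2
41: 17683079 = 41·431294 + 25
43: 17683079 = 43·411234 + 17
47: 17683079 = 47·376235 + 34
53: 17683079 = 53·333643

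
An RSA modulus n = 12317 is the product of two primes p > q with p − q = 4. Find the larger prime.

113

Since p = q + 4, we have 12317 = q(q + 4), so q² + 4q − 12317 = 0.
Discriminant: 4² + 4·12317 = 16 + 49268 = 49284; √49284 = 222.
q = (−4 + 222)/2 = 109, and p = q + 4 = 113.
Check: 109 · 113 = 12317.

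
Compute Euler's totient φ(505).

Factor: 505 = 5 · 101.
φ(505) = (5−1) · (101−1) = 4 · 100 = 400.

400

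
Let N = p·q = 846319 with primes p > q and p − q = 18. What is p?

Since p = q + 18, we have 846319 = q(q + 18), so q² + 18q − 846319 = 0.
Discriminant: 18² + 4·846319 = 324 + 3385276 = 3385600; √3385600 = 1840.
q = (−18 + 1840)/2 = 911, and p = q + 18 = 929.
Check: 911 · 929 = 846319.

929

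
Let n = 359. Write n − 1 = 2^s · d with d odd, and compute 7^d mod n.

359 − 1 = 358 = 2^1 · 179, so d = 179.
7^1 ≡ 7 (mod 359)
7^2 ≡ 7^2 = 49 ≡ 49 (mod 359)
7^4 ≡ 49^2 = 2401 ≡ 247 (mod 359)
7^8 ≡ 247^2 = 61009 ≡ 338 (mod 359)
7^16 ≡ 338^2 = 114244 ≡ 82 (mod 359)
7^32 ≡ 82^2 = 6724 ≡ 262 (mod 359)
7^64 ≡ 262^2 = 68644 ≡ 75 (mod 359)
7^128 ≡ 75^2 = 5625 ≡ 240 (mod 359)
179 = 128 + 32 + 16 + 2 + 1 in binary powers of 2.
So 7^179 ≡ 240 · 262 · 82 · 49 · 7 ≡ 358 (mod 359).
Since 7^d ≡ 358 (mod 359), base 7 does not prove 359 composite.

358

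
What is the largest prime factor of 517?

517 = 11 · 47
47 is prime.
So 517 = 11 · 47; the largest prime factor is 47.

47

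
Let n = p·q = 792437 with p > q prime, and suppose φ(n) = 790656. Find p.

929

φ(n) = (p−1)(q−1) = n − (p+q) + 1, so p + q = 792437 − 790656 + 1 = 1782.
p and q are the roots of t² − 1782t + 792437 = 0.
Discriminant: 1782² − 4·792437 = 3175524 − 3169748 = 5776; √5776 = 76.
q = (1782 − 76)/2 = 853, p = (1782 + 76)/2 = 929.
Check: 853 · 929 = 792437.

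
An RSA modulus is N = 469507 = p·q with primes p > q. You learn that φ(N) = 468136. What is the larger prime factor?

φ(n) = (p−1)(q−1) = n − (p+q) + 1, so p + q = 469507 − 468136 + 1 = 1372.
p and q are the roots of t² − 1372t + 469507 = 0.
Discriminant: 1372² − 4·469507 = 1882384 − 1878028 = 4356; √4356 = 66.
q = (1372 − 66)/2 = 653, p = (1372 + 66)/2 = 719.
Check: 653 · 719 = 469507.

719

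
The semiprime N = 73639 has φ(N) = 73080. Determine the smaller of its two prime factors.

φ(n) = (p−1)(q−1) = n − (p+q) + 1, so p + q = 73639 − 73080 + 1 = 560.
p and q are the roots of t² − 560t + 73639 = 0.
Discriminant: 560² − 4·73639 = 313600 − 294556 = 19044; √19044 = 138.
q = (560 − 138)/2 = 211, p = (560 + 138)/2 = 349.
Check: 211 · 349 = 73639.

211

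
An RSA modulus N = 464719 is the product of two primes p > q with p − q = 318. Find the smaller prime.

Since p = q + 318, we have 464719 = q(q + 318), so q² + 318q − 464719 = 0.
Discriminant: 318² + 4·464719 = 101124 + 1858876 = 1960000; √1960000 = 1400.
q = (−318 + 1400)/2 = 541, and p = q + 318 = 859.
Check: 541 · 859 = 464719.

541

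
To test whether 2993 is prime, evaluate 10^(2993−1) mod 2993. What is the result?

10^1 ≡ 10 (mod 2993)
10^2 ≡ 10^2 = 100 ≡ 100 (mod 2993)
10^4 ≡ 100^2 = 10000 ≡ 1021 (mod 2993)
10^8 ≡ 1021^2 = 1042441 ≡ 877 (mod 2993)
10^16 ≡ 877^2 = 769129 ≡ 2921 (mod 2993)
10^32 ≡ 2921^2 = 8532241 ≡ 2191 (mod 2993)
10^64 ≡ 2191^2 = 4800481 ≡ 2702 (mod 2993)
10^128 ≡ 2702^2 = 7300804 ≡ 877 (mod 2993)
10^256 ≡ 877^2 = 769129 ≡ 2921 (mod 2993)
10^512 ≡ 2921^2 = 8532241 ≡ 2191 (mod 2993)
10^1024 ≡ 2191^2 = 4800481 ≡ 2702 (mod 2993)
10^2048 ≡ 2702^2 = 7300804 ≡ 877 (mod 2993)
2992 = 2048 + 512 + 256 + 128 + 32 + 16 in binary powers of 2.
So 10^2992 ≡ 877 · 2191 · 2921 · 877 · 2191 · 2921 ≡ 2191 (mod 2993).
Since 2191 ≠ 1, base 10 is a Fermat witness: 2993 is composite.

2191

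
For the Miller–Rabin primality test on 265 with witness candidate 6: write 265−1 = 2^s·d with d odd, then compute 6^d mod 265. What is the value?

265 − 1 = 264 = 2^3 · 33, so d = 33.
6^1 ≡ 6 (mod 265)
6^2 ≡ 6^2 = 36 ≡ 36 (mod 265)
6^4 ≡ 36^2 = 1296 ≡ 236 (mod 265)
6^8 ≡ 236^2 = 55696 ≡ 46 (mod 265)
6^16 ≡ 46^2 = 2116 ≡ 261 (mod 265)
6^32 ≡ 261^2 = 68121 ≡ 16 (mod 265)
33 = 32 + 1 in binary powers of 2.
So 6^33 ≡ 16 · 6 ≡ 96 (mod 265).
Squaring chain: 96 → 206 → 36; never reaches −1, so base 6 is a Miller–Rabin witness that 265 is composite.

96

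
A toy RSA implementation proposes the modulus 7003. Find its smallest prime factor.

7003 is odd.
Digit sum 10, not divisible by 3.
Ends in 3: not divisible by 5.
7: 7003 = 7·1000 + 3
11: 7003 = 11·636 + 7
13: 7003 = 13·538 + 9
17: 7003 = 17·411 + 16
19: 7003 = 19·368 + 11
23: 7003 = 23·304 + 11
29: 7003 = 29·241 + 14
31: 7003 = 31·225 + 28
37: 7003 = 37·189 + 10
41: 7003 = 41·170 + 33
43: 7003 = 43·162 + 37
47: 7003 = 47·149

47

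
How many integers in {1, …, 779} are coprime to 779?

Factor: 779 = 19 · 41.
φ(779) = (19−1) · (41−1) = 18 · 40 = 720.

720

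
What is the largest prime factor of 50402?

50402 = 2 · 25201
25201 = 11 · 2291
2291 = 29 · 79
79 is prime.
So 50402 = 2 · 11 · 29 · 79; the largest prime factor is 79.

79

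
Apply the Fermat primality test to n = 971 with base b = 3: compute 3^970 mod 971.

1

3^1 ≡ 3 (mod 971)
3^2 ≡ 3^2 = 9 ≡ 9 (mod 971)
3^4 ≡ 9^2 = 81 ≡ 81 (mod 971)
3^8 ≡ 81^2 = 6561 ≡ 735 (mod 971)
3^16 ≡ 735^2 = 540225 ≡ 349 (mod 971)
3^32 ≡ 349^2 = 121801 ≡ 426 (mod 971)
3^64 ≡ 426^2 = 181476 ≡ 870 (mod 971)
3^128 ≡ 870^2 = 756900 ≡ 491 (mod 971)
3^256 ≡ 491^2 = 241081 ≡ 273 (mod 971)
3^512 ≡ 273^2 = 74529 ≡ 733 (mod 971)
970 = 512 + 256 + 128 + 64 + 8 + 2 in binary powers of 2.
So 3^970 ≡ 733 · 273 · 491 · 870 · 735 · 9 ≡ 1 (mod 971).
Since the result is 1, base 3 gives no evidence that 971 is composite.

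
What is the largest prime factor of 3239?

3239 = 41 · 79
79 is prime.
So 3239 = 41 · 79; the largest prime factor is 79.

79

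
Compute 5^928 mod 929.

5^1 ≡ 5 (mod 929)
5^2 ≡ 5^2 = 25 ≡ 25 (mod 929)
5^4 ≡ 25^2 = 625 ≡ 625 (mod 929)
5^8 ≡ 625^2 = 390625 ≡ 445 (mod 929)
5^16 ≡ 445^2 = 198025 ≡ 148 (mod 929)
5^32 ≡ 148^2 = 21904 ≡ 537 (mod 929)
5^64 ≡ 537^2 = 288369 ≡ 379 (mod 929)
5^128 ≡ 379^2 = 143641 ≡ 575 (mod 929)
5^256 ≡ 575^2 = 330625 ≡ 830 (mod 929)
5^512 ≡ 830^2 = 688900 ≡ 511 (mod 929)
928 = 512 + 256 + 128 + 32 in binary powers of 2.
So 5^928 ≡ 511 · 830 · 575 · 537 ≡ 1 (mod 929).
Since the result is 1, base 5 gives no evidence that 929 is composite.

1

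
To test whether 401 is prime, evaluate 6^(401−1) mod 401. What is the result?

6^1 ≡ 6 (mod 401)
6^2 ≡ 6^2 = 36 ≡ 36 (mod 401)
6^4 ≡ 36^2 = 1296 ≡ 93 (mod 401)
6^8 ≡ 93^2 = 8649 ≡ 228 (mod 401)
6^16 ≡ 228^2 = 51984 ≡ 255 (mod 401)
6^32 ≡ 255^2 = 65025 ≡ 63 (mod 401)
6^64 ≡ 63^2 = 3969 ≡ 360 (mod 401)
6^128 ≡ 360^2 = 129600 ≡ 77 (mod 401)
6^256 ≡ 77^2 = 5929 ≡ 315 (mod 401)
400 = 256 + 128 + 16 in binary powers of 2.
So 6^400 ≡ 315 · 77 · 255 ≡ 1 (mod 401).
Since the result is 1, base 6 gives no evidence that 401 is composite.

1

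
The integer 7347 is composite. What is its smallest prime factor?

3

7347 is odd.
Digit sum 21, divisible by 3.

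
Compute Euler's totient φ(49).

Factor: 49 = 7^2.
φ(49) = 7^1·(7−1) = 42.

42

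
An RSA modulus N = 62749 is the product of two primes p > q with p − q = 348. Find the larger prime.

Since p = q + 348, we have 62749 = q(q + 348), so q² + 348q − 62749 = 0.
Discriminant: 348² + 4·62749 = 121104 + 250996 = 372100; √372100 = 610.
q = (−348 + 610)/2 = 131, and p = q + 348 = 479.
Check: 131 · 479 = 62749.

479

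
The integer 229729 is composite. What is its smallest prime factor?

19

229729 is odd.
Digit sum 31, not divisible by 3.
Ends in 9: not divisible by 5.
7: 229729 = 7·32818 + 3
11: 229729 = 11·20884 + 5
13: 229729 = 13·17671 + 6
17: 229729 = 17·13513 + 8
19: 229729 = 19·12091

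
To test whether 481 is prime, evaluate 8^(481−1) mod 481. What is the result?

1

8^1 ≡ 8 (mod 481)
8^2 ≡ 8^2 = 64 ≡ 64 (mod 481)
8^4 ≡ 64^2 = 4096 ≡ 248 (mod 481)
8^8 ≡ 248^2 = 61504 ≡ 417 (mod 481)
8^16 ≡ 417^2 = 173889 ≡ 248 (mod 481)
8^32 ≡ 248^2 = 61504 ≡ 417 (mod 481)
8^64 ≡ 417^2 = 173889 ≡ 248 (mod 481)
8^128 ≡ 248^2 = 61504 ≡ 417 (mod 481)
8^256 ≡ 417^2 = 173889 ≡ 248 (mod 481)
480 = 256 + 128 + 64 + 32 in binary powers of 2.
So 8^480 ≡ 248 · 417 · 248 · 417 ≡ 1 (mod 481).
Since the result is 1, base 8 gives no evidence that 481 is composite.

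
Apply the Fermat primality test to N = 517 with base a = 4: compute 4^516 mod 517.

147

4^1 ≡ 4 (mod 517)
4^2 ≡ 4^2 = 16 ≡ 16 (mod 517)
4^4 ≡ 16^2 = 256 ≡ 256 (mod 517)
4^8 ≡ 256^2 = 65536 ≡ 394 (mod 517)
4^16 ≡ 394^2 = 155236 ≡ 136 (mod 517)
4^32 ≡ 136^2 = 18496 ≡ 401 (mod 517)
4^64 ≡ 401^2 = 160801 ≡ 14 (mod 517)
4^128 ≡ 14^2 = 196 ≡ 196 (mod 517)
4^256 ≡ 196^2 = 38416 ≡ 158 (mod 517)
4^512 ≡ 158^2 = 24964 ≡ 148 (mod 517)
516 = 512 + 4 in binary powers of 2.
So 4^516 ≡ 148 · 256 ≡ 147 (mod 517).
Since 147 ≠ 1, base 4 is a Fermat witness: 517 is composite.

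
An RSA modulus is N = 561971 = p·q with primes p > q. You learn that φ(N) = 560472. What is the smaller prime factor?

φ(n) = (p−1)(q−1) = n − (p+q) + 1, so p + q = 561971 − 560472 + 1 = 1500.
p and q are the roots of t² − 1500t + 561971 = 0.
Discriminant: 1500² − 4·561971 = 2250000 − 2247884 = 2116; √2116 = 46.
q = (1500 − 46)/2 = 727, p = (1500 + 46)/2 = 773.
Check: 727 · 773 = 561971.

727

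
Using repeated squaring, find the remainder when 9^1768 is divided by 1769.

790

9^1 ≡ 9 (mod 1769)
9^2 ≡ 9^2 = 81 ≡ 81 (mod 1769)
9^4 ≡ 81^2 = 6561 ≡ 1254 (mod 1769)
9^8 ≡ 1254^2 = 1572516 ≡ 1644 (mod 1769)
9^16 ≡ 1644^2 = 2702736 ≡ 1473 (mod 1769)
9^32 ≡ 1473^2 = 2169729 ≡ 935 (mod 1769)
9^64 ≡ 935^2 = 874225 ≡ 339 (mod 1769)
9^128 ≡ 339^2 = 114921 ≡ 1705 (mod 1769)
9^256 ≡ 1705^2 = 2907025 ≡ 558 (mod 1769)
9^512 ≡ 558^2 = 311364 ≡ 20 (mod 1769)
9^1024 ≡ 20^2 = 400 ≡ 400 (mod 1769)
1768 = 1024 + 512 + 128 + 64 + 32 + 8 in binary powers of 2.
So 9^1768 ≡ 400 · 20 · 1705 · 339 · 935 · 1644 ≡ 790 (mod 1769).
Since 790 ≠ 1, base 9 is a Fermat witness: 1769 is composite.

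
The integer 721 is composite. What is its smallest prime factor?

7

721 is odd.
Digit sum 10, not divisible by 3.
Ends in 1: not divisible by 5.
7: 721 = 7·103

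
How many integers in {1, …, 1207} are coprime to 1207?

1120

Factor: 1207 = 17 · 71.
φ(1207) = (17−1) · (71−1) = 16 · 70 = 1120.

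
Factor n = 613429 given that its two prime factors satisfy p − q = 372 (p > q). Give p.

Since p = q + 372, we have 613429 = q(q + 372), so q² + 372q − 613429 = 0.
Discriminant: 372² + 4·613429 = 138384 + 2453716 = 2592100; √2592100 = 1610.
q = (−372 + 1610)/2 = 619, and p = q + 372 = 991.
Check: 619 · 991 = 613429.

991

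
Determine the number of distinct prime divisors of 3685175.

5

3685175 = 5^2 · 147407
147407 = 13 · 11339
11339 = 17 · 667
667 = 23 · 29
3685175 = 5^2 · 13 · 17 · 23 · 29, which has 5 distinct prime factors.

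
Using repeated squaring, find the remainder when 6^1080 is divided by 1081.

6^1 ≡ 6 (mod 1081)
6^2 ≡ 6^2 = 36 ≡ 36 (mod 1081)
6^4 ≡ 36^2 = 1296 ≡ 215 (mod 1081)
6^8 ≡ 215^2 = 46225 ≡ 823 (mod 1081)
6^16 ≡ 823^2 = 677329 ≡ 623 (mod 1081)
6^32 ≡ 623^2 = 388129 ≡ 50 (mod 1081)
6^64 ≡ 50^2 = 2500 ≡ 338 (mod 1081)
6^128 ≡ 338^2 = 114244 ≡ 739 (mod 1081)
6^256 ≡ 739^2 = 546121 ≡ 216 (mod 1081)
6^512 ≡ 216^2 = 46656 ≡ 173 (mod 1081)
6^1024 ≡ 173^2 = 29929 ≡ 742 (mod 1081)
1080 = 1024 + 32 + 16 + 8 in binary powers of 2.
So 6^1080 ≡ 742 · 50 · 623 · 823 ≡ 243 (mod 1081).
Since 243 ≠ 1, base 6 is a Fermat witness: 1081 is composite.

243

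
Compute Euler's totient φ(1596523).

Factor: 1596523 = 97 · 109 · 151.
φ(1596523) = (97−1) · (109−1) · (151−1) = 96 · 108 · 150 = 1555200.

1555200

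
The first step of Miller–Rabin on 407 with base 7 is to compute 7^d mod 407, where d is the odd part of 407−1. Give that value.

46

407 − 1 = 406 = 2^1 · 203, so d = 203.
7^1 ≡ 7 (mod 407)
7^2 ≡ 7^2 = 49 ≡ 49 (mod 407)
7^4 ≡ 49^2 = 2401 ≡ 366 (mod 407)
7^8 ≡ 366^2 = 133956 ≡ 53 (mod 407)
7^16 ≡ 53^2 = 2809 ≡ 367 (mod 407)
7^32 ≡ 367^2 = 134689 ≡ 379 (mod 407)
7^64 ≡ 379^2 = 143641 ≡ 377 (mod 407)
7^128 ≡ 377^2 = 142129 ≡ 86 (mod 407)
203 = 128 + 64 + 8 + 2 + 1 in binary powers of 2.
So 7^203 ≡ 86 · 377 · 53 · 49 · 7 ≡ 46 (mod 407).
Squaring chain: 46; never reaches −1, so base 7 is a Miller–Rabin witness that 407 is composite.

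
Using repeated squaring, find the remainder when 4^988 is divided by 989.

864

4^1 ≡ 4 (mod 989)
4^2 ≡ 4^2 = 16 ≡ 16 (mod 989)
4^4 ≡ 16^2 = 256 ≡ 256 (mod 989)
4^8 ≡ 256^2 = 65536 ≡ 262 (mod 989)
4^16 ≡ 262^2 = 68644 ≡ 403 (mod 989)
4^32 ≡ 403^2 = 162409 ≡ 213 (mod 989)
4^64 ≡ 213^2 = 45369 ≡ 864 (mod 989)
4^128 ≡ 864^2 = 746496 ≡ 790 (mod 989)
4^256 ≡ 790^2 = 624100 ≡ 41 (mod 989)
4^512 ≡ 41^2 = 1681 ≡ 692 (mod 989)
988 = 512 + 256 + 128 + 64 + 16 + 8 + 4 in binary powers of 2.
So 4^988 ≡ 692 · 41 · 790 · 864 · 403 · 262 · 256 ≡ 864 (mod 989).
Since 864 ≠ 1, base 4 is a Fermat witness: 989 is composite.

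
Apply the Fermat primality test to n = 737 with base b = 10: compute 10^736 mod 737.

23

10^1 ≡ 10 (mod 737)
10^2 ≡ 10^2 = 100 ≡ 100 (mod 737)
10^4 ≡ 100^2 = 10000 ≡ 419 (mod 737)
10^8 ≡ 419^2 = 175561 ≡ 155 (mod 737)
10^16 ≡ 155^2 = 24025 ≡ 441 (mod 737)
10^32 ≡ 441^2 = 194481 ≡ 650 (mod 737)
10^64 ≡ 650^2 = 422500 ≡ 199 (mod 737)
10^128 ≡ 199^2 = 39601 ≡ 540 (mod 737)
10^256 ≡ 540^2 = 291600 ≡ 485 (mod 737)
10^512 ≡ 485^2 = 235225 ≡ 122 (mod 737)
736 = 512 + 128 + 64 + 32 in binary powers of 2.
So 10^736 ≡ 122 · 540 · 199 · 650 ≡ 23 (mod 737).
Since 23 ≠ 1, base 10 is a Fermat witness: 737 is composite.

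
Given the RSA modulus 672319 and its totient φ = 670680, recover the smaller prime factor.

811

φ(n) = (p−1)(q−1) = n − (p+q) + 1, so p + q = 672319 − 670680 + 1 = 1640.
p and q are the roots of t² − 1640t + 672319 = 0.
Discriminant: 1640² − 4·672319 = 2689600 − 2689276 = 324; √324 = 18.
q = (1640 − 18)/2 = 811, p = (1640 + 18)/2 = 829.
Check: 811 · 829 = 672319.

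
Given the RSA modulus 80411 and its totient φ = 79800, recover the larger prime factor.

φ(n) = (p−1)(q−1) = n − (p+q) + 1, so p + q = 80411 − 79800 + 1 = 612.
p and q are the roots of t² − 612t + 80411 = 0.
Discriminant: 612² − 4·80411 = 374544 − 321644 = 52900; √52900 = 230.
q = (612 − 230)/2 = 191, p = (612 + 230)/2 = 421.
Check: 191 · 421 = 80411.

421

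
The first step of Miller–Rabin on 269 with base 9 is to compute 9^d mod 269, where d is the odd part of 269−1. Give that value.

269 − 1 = 268 = 2^2 · 67, so d = 67.
9^1 ≡ 9 (mod 269)
9^2 ≡ 9^2 = 81 ≡ 81 (mod 269)
9^4 ≡ 81^2 = 6561 ≡ 105 (mod 269)
9^8 ≡ 105^2 = 11025 ≡ 265 (mod 269)
9^16 ≡ 265^2 = 70225 ≡ 16 (mod 269)
9^32 ≡ 16^2 = 256 ≡ 256 (mod 269)
9^64 ≡ 256^2 = 65536 ≡ 169 (mod 269)
67 = 64 + 2 + 1 in binary powers of 2.
So 9^67 ≡ 169 · 81 · 9 ≡ 268 (mod 269).
Since 9^d ≡ 268 (mod 269), base 9 does not prove 269 composite.

268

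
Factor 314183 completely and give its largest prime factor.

97

314183 = 41 · 7663
7663 = 79 · 97
97 is prime.
So 314183 = 41 · 79 · 97; the largest prime factor is 97.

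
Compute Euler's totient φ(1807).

Factor: 1807 = 13 · 139.
φ(1807) = (13−1) · (139−1) = 12 · 138 = 1656.

1656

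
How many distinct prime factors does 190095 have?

190095 = 3 · 63365
63365 = 5 · 12673
12673 = 19 · 667
667 = 23 · 29
190095 = 3 · 5 · 19 · 23 · 29, which has 5 distinct prime factors.

5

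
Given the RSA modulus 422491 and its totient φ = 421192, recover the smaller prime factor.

φ(n) = (p−1)(q−1) = n − (p+q) + 1, so p + q = 422491 − 421192 + 1 = 1300.
p and q are the roots of t² − 1300t + 422491 = 0.
Discriminant: 1300² − 4·422491 = 1690000 − 1689964 = 36; √36 = 6.
q = (1300 − 6)/2 = 647, p = (1300 + 6)/2 = 653.
Check: 647 · 653 = 422491.

647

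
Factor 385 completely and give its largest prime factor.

385 = 5 · 77
77 = 7 · 11
11 is prime.
So 385 = 5 · 7 · 11; the largest prime factor is 11.

11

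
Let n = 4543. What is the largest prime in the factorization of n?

4543 = 7 · 649
649 = 11 · 59
59 is prime.
So 4543 = 7 · 11 · 59; the largest prime factor is 59.

59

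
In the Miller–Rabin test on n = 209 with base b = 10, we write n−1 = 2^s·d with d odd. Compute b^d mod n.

32

209 − 1 = 208 = 2^4 · 13, so d = 13.
10^1 ≡ 10 (mod 209)
10^2 ≡ 10^2 = 100 ≡ 100 (mod 209)
10^4 ≡ 100^2 = 10000 ≡ 177 (mod 209)
10^8 ≡ 177^2 = 31329 ≡ 188 (mod 209)
13 = 8 + 4 + 1 in binary powers of 2.
So 10^13 ≡ 188 · 177 · 10 ≡ 32 (mod 209).
Squaring chain: 32 → 188 → 23 → 111; never reaches −1, so base 10 is a Miller–Rabin witness that 209 is composite.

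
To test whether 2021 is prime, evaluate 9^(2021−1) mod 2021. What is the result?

1358

9^1 ≡ 9 (mod 2021)
9^2 ≡ 9^2 = 81 ≡ 81 (mod 2021)
9^4 ≡ 81^2 = 6561 ≡ 498 (mod 2021)
9^8 ≡ 498^2 = 248004 ≡ 1442 (mod 2021)
9^16 ≡ 1442^2 = 2079364 ≡ 1776 (mod 2021)
9^32 ≡ 1776^2 = 3154176 ≡ 1416 (mod 2021)
9^64 ≡ 1416^2 = 2005056 ≡ 224 (mod 2021)
9^128 ≡ 224^2 = 50176 ≡ 1672 (mod 2021)
9^256 ≡ 1672^2 = 2795584 ≡ 541 (mod 2021)
9^512 ≡ 541^2 = 292681 ≡ 1657 (mod 2021)
9^1024 ≡ 1657^2 = 2745649 ≡ 1131 (mod 2021)
2020 = 1024 + 512 + 256 + 128 + 64 + 32 + 4 in binary powers of 2.
So 9^2020 ≡ 1131 · 1657 · 541 · 1672 · 224 · 1416 · 498 ≡ 1358 (mod 2021).
Since 1358 ≠ 1, base 9 is a Fermat witness: 2021 is composite.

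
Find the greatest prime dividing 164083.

79

164083 = 31 · 5293
5293 = 67 · 79
79 is prime.
So 164083 = 31 · 67 · 79; the largest prime factor is 79.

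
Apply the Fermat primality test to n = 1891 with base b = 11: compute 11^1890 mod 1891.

1768

11^1 ≡ 11 (mod 1891)
11^2 ≡ 11^2 = 121 ≡ 121 (mod 1891)
11^4 ≡ 121^2 = 14641 ≡ 1404 (mod 1891)
11^8 ≡ 1404^2 = 1971216 ≡ 794 (mod 1891)
11^16 ≡ 794^2 = 630436 ≡ 733 (mod 1891)
11^32 ≡ 733^2 = 537289 ≡ 245 (mod 1891)
11^64 ≡ 245^2 = 60025 ≡ 1404 (mod 1891)
11^128 ≡ 1404^2 = 1971216 ≡ 794 (mod 1891)
11^256 ≡ 794^2 = 630436 ≡ 733 (mod 1891)
11^512 ≡ 733^2 = 537289 ≡ 245 (mod 1891)
11^1024 ≡ 245^2 = 60025 ≡ 1404 (mod 1891)
1890 = 1024 + 512 + 256 + 64 + 32 + 2 in binary powers of 2.
So 11^1890 ≡ 1404 · 245 · 733 · 1404 · 245 · 121 ≡ 1768 (mod 1891).
Since 1768 ≠ 1, base 11 is a Fermat witness: 1891 is composite.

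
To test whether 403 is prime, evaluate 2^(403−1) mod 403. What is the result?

376

2^1 ≡ 2 (mod 403)
2^2 ≡ 2^2 = 4 ≡ 4 (mod 403)
2^4 ≡ 4^2 = 16 ≡ 16 (mod 403)
2^8 ≡ 16^2 = 256 ≡ 256 (mod 403)
2^16 ≡ 256^2 = 65536 ≡ 250 (mod 403)
2^32 ≡ 250^2 = 62500 ≡ 35 (mod 403)
2^64 ≡ 35^2 = 1225 ≡ 16 (mod 403)
2^128 ≡ 16^2 = 256 ≡ 256 (mod 403)
2^256 ≡ 256^2 = 65536 ≡ 250 (mod 403)
402 = 256 + 128 + 16 + 2 in binary powers of 2.
So 2^402 ≡ 250 · 256 · 250 · 4 ≡ 376 (mod 403).
Since 376 ≠ 1, base 2 is a Fermat witness: 403 is composite.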